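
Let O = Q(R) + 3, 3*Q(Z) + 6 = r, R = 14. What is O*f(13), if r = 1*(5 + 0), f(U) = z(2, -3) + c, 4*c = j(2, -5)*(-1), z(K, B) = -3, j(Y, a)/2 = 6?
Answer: -16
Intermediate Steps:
j(Y, a) = 12 (j(Y, a) = 2*6 = 12)
c = -3 (c = (12*(-1))/4 = (1/4)*(-12) = -3)
f(U) = -6 (f(U) = -3 - 3 = -6)
r = 5 (r = 1*5 = 5)
Q(Z) = -1/3 (Q(Z) = -2 + (1/3)*5 = -2 + 5/3 = -1/3)
O = 8/3 (O = -1/3 + 3 = 8/3 ≈ 2.6667)
O*f(13) = (8/3)*(-6) = -16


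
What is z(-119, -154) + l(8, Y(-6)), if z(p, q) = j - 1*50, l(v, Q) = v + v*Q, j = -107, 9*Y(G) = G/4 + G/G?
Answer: -1345/9 ≈ -149.44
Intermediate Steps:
Y(G) = 1/9 + G/36 (Y(G) = (G/4 + G/G)/9 = (G*(1/4) + 1)/9 = (G/4 + 1)/9 = (1 + G/4)/9 = 1/9 + G/36)
l(v, Q) = v + Q*v
z(p, q) = -157 (z(p, q) = -107 - 1*50 = -107 - 50 = -157)
z(-119, -154) + l(8, Y(-6)) = -157 + 8*(1 + (1/9 + (1/36)*(-6))) = -157 + 8*(1 + (1/9 - 1/6)) = -157 + 8*(1 - 1/18) = -157 + 8*(17/18) = -157 + 68/9 = -1345/9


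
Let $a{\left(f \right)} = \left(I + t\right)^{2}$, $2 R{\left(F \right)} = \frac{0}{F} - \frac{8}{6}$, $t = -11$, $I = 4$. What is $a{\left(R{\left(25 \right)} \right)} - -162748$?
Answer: $162797$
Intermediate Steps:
$R{\left(F \right)} = - \frac{2}{3}$ ($R{\left(F \right)} = \frac{\frac{0}{F} - \frac{8}{6}}{2} = \frac{0 - \frac{4}{3}}{2} = \frac{1}{2} \left(- \frac{4}{3}\right) = - \frac{2}{3}$)
$a{\left(f \right)} = 49$ ($a{\left(f \right)} = \left(4 - 11\right)^{2} = \left(-7\right)^{2} = 49$)
$a{\left(R{\left(25 \right)} \right)} - -162748 = 49 - -162748 = 49 + 162748 = 162797$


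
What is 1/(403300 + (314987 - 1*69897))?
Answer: 1/648390 ≈ 1.5423e-6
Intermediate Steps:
1/(403300 + (314987 - 1*69897)) = 1/(403300 + (314987 - 69897)) = 1/(403300 + 245090) = 1/648390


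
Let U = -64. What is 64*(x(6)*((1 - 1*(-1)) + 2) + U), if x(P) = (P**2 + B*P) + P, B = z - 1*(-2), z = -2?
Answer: 6656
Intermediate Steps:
B = 0 (B = -2 - 1*(-2) = -2 + 2 = 0)
x(P) = P + P**2 (x(P) = (P**2 + 0*P) + P = (P**2 + 0) + P = P**2 + P = P + P**2)
64*(x(6)*((1 - 1*(-1)) + 2) + U) = 64*((6*(1 + 6))*((1 - 1*(-1)) + 2) - 64) = 64*((6*7)*((1 + 1) + 2) - 64) = 64*(42*(2 + 2) - 64) = 64*(42*4 - 64) = 64*(168 - 64) = 64*104 = 6656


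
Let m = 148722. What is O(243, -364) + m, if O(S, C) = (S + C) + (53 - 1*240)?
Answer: 148414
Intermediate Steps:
O(S, C) = -187 + C + S (O(S, C) = (C + S) + (53 - 240) = (C + S) - 187 = -187 + C + S)
O(243, -364) + m = (-187 - 364 + 243) + 148722 = -308 + 148722 = 148414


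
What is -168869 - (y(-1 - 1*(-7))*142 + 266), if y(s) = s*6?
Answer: -174247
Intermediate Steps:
y(s) = 6*s
-168869 - (y(-1 - 1*(-7))*142 + 266) = -168869 - ((6*(-1 - 1*(-7)))*142 + 266) = -168869 - ((6*(-1 + 7))*142 + 266) = -168869 - ((6*6)*142 + 266) = -168869 - (36*142 + 266) = -168869 - (5112 + 266) = -168869 - 1*5378 = -168869 - 5378 = -174247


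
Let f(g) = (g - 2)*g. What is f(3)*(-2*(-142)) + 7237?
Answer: 8089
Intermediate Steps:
f(g) = g*(-2 + g) (f(g) = (-2 + g)*g = g*(-2 + g))
f(3)*(-2*(-142)) + 7237 = (3*(-2 + 3))*(-2*(-142)) + 7237 = (3*1)*284 + 7237 = 3*284 + 7237 = 852 + 7237 = 8089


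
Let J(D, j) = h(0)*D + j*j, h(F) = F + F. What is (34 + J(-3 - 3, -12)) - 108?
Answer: 70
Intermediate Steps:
h(F) = 2*F
J(D, j) = j² (J(D, j) = (2*0)*D + j*j = 0*D + j² = 0 + j² = j²)
(34 + J(-3 - 3, -12)) - 108 = (34 + (-12)²) - 108 = (34 + 144) - 108 = 178 - 108 = 70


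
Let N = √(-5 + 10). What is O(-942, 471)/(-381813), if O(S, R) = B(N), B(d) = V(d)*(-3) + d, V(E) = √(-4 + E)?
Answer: -√5/381813 + I*√(4 - √5)/127271 ≈ -5.8564e-6 + 1.0435e-5*I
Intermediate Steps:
N = √5 ≈ 2.2361
B(d) = d - 3*√(-4 + d) (B(d) = √(-4 + d)*(-3) + d = -3*√(-4 + d) + d = d - 3*√(-4 + d))
O(S, R) = √5 - 3*√(-4 + √5)
O(-942, 471)/(-381813) = (√5 - 3*√(-4 + √5))/(-381813) = (√5 - 3*√(-4 + √5))*(-1/381813) = -√5/381813 + √(-4 + √5)/127271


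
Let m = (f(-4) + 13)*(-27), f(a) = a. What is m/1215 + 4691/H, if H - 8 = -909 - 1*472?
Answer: -24828/6865 ≈ -3.6166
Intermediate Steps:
m = -243 (m = (-4 + 13)*(-27) = 9*(-27) = -243)
H = -1373 (H = 8 + (-909 - 1*472) = 8 + (-909 - 472) = 8 - 1381 = -1373)
m/1215 + 4691/H = -243/1215 + 4691/(-1373) = -243*1/1215 + 4691*(-1/1373) = -⅕ - 4691/1373 = -24828/6865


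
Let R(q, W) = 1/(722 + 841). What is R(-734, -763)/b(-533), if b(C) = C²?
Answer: 1/444031107 ≈ 2.2521e-9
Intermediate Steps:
R(q, W) = 1/1563
R(-734, -763)/b(-533) = 1/(1563*((-533)²)) = (1/1563)/284089 = (1/1563)*(1/284089) = 1/444031107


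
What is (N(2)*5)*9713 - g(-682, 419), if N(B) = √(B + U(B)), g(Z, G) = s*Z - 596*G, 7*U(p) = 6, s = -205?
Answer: 109914 + 97130*√35/7 ≈ 1.9200e+5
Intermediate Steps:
U(p) = 6/7 (U(p) = (⅐)*6 = 6/7)
g(Z, G) = -596*G - 205*Z (g(Z, G) = -205*Z - 596*G = -596*G - 205*Z)
N(B) = √(6/7 + B) (N(B) = √(B + 6/7) = √(6/7 + B))
(N(2)*5)*9713 - g(-682, 419) = ((√(42 + 49*2)/7)*5)*9713 - (-596*419 - 205*(-682)) = ((√(42 + 98)/7)*5)*9713 - (-249724 + 139810) = ((√140/7)*5)*9713 - 1*(-109914) = (((2*√35)/7)*5)*9713 + 109914 = ((2*√35/7)*5)*9713 + 109914 = (10*√35/7)*9713 + 109914 = 97130*√35/7 + 109914 = 109914 + 97130*√35/7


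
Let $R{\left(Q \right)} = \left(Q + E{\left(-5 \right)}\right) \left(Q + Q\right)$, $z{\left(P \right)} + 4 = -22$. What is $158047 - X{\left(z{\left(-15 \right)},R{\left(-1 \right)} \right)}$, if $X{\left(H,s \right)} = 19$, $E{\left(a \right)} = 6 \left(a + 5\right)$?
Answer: $158028$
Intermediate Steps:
$E{\left(a \right)} = 30 + 6 a$ ($E{\left(a \right)} = 6 \left(5 + a\right) = 30 + 6 a$)
$z{\left(P \right)} = -26$ ($z{\left(P \right)} = -4 - 22 = -26$)
$R{\left(Q \right)} = 2 Q^{2}$ ($R{\left(Q \right)} = \left(Q + \left(30 + 6 \left(-5\right)\right)\right) \left(Q + Q\right) = \left(Q + \left(30 - 30\right)\right) 2 Q = \left(Q + 0\right) 2 Q = Q 2 Q = 2 Q^{2}$)
$158047 - X{\left(z{\left(-15 \right)},R{\left(-1 \right)} \right)} = 158047 - 19 = 158028$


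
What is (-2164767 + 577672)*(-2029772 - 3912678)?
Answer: 9431232682750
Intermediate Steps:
(-2164767 + 577672)*(-2029772 - 3912678) = -1587095*(-5942450) = 9431232682750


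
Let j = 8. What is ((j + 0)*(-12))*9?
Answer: -864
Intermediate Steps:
((j + 0)*(-12))*9 = ((8 + 0)*(-12))*9 = (8*(-12))*9 = -96*9 = -864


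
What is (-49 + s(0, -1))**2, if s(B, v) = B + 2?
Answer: 2209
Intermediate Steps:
s(B, v) = 2 + B
(-49 + s(0, -1))**2 = (-49 + (2 + 0))**2 = (-49 + 2)**2 = (-47)**2 = 2209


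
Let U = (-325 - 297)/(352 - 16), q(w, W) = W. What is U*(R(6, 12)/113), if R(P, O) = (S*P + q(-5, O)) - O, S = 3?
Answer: -933/3164 ≈ -0.29488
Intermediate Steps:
R(P, O) = 3*P (R(P, O) = (3*P + O) - O = (O + 3*P) - O = 3*P)
U = -311/168 (U = -622/336 = -622*1/336 = -311/168 ≈ -1.8512)
U*(R(6, 12)/113) = -311*3*6/(168*113) = -933/(28*113) = -311/168*18/113 = -933/3164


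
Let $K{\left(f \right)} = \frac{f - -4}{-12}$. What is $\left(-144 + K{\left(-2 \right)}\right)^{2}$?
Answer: $\frac{748225}{36} \approx 20784.0$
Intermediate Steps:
$K{\left(f \right)} = - \frac{1}{3} - \frac{f}{12}$ ($K{\left(f \right)} = \left(f + 4\right) \left(- \frac{1}{12}\right) = \left(4 + f\right) \left(- \frac{1}{12}\right) = - \frac{1}{3} - \frac{f}{12}$)
$\left(-144 + K{\left(-2 \right)}\right)^{2} = \left(-144 - \frac{1}{6}\right)^{2} = \left(- \frac{865}{6}\right)^{2} = \frac{748225}{36}$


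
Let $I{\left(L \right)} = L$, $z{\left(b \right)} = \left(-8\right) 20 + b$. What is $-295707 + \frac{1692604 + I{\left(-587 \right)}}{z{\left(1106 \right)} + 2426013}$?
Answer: $- \frac{717667072996}{2426959} \approx -2.9571 \cdot 10^{5}$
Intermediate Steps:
$z{\left(b \right)} = -160 + b$
$-295707 + \frac{1692604 + I{\left(-587 \right)}}{z{\left(1106 \right)} + 2426013} = -295707 + \frac{1692604 - 587}{\left(-160 + 1106\right) + 2426013} = -295707 + \frac{1692017}{946 + 2426013} = -295707 + \frac{1692017}{2426959} = - \frac{717667072996}{2426959}$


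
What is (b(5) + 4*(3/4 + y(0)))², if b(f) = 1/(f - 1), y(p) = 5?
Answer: 8649/16 ≈ 540.56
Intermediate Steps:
b(f) = 1/(-1 + f)
(b(5) + 4*(3/4 + y(0)))² = (1/(-1 + 5) + 4*(3/4 + 5))² = (1/4 + 4*(3*(¼) + 5))² = (¼ + 4*(¾ + 5))² = (¼ + 4*(23/4))² = (¼ + 23)² = (93/4)² = 8649/16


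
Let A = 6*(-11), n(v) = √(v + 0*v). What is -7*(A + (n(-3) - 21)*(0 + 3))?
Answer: 903 - 21*I*√3 ≈ 903.0 - 36.373*I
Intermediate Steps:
n(v) = √v (n(v) = √(v + 0) = √v)
A = -66
-7*(A + (n(-3) - 21)*(0 + 3)) = -7*(-66 + (√(-3) - 21)*(0 + 3)) = -7*(-66 + (I*√3 - 21)*3) = -7*(-66 + (-21 + I*√3)*3) = -7*(-66 + (-63 + 3*I*√3)) = -7*(-129 + 3*I*√3) = 903 - 21*I*√3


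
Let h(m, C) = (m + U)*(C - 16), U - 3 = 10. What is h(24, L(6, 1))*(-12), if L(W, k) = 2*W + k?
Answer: 1332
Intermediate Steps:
L(W, k) = k + 2*W
U = 13 (U = 3 + 10 = 13)
h(m, C) = (-16 + C)*(13 + m) (h(m, C) = (m + 13)*(C - 16) = (13 + m)*(-16 + C) = (-16 + C)*(13 + m))
h(24, L(6, 1))*(-12) = (-208 - 16*24 + 13*(1 + 2*6) + (1 + 2*6)*24)*(-12) = (-208 - 384 + 13*(1 + 12) + (1 + 12)*24)*(-12) = (-208 - 384 + 13*13 + 13*24)*(-12) = (-208 - 384 + 169 + 312)*(-12) = -111*(-12) = 1332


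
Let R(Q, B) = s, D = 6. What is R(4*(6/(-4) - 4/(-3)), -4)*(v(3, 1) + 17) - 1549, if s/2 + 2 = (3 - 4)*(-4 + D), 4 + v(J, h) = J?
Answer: -1677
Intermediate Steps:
v(J, h) = -4 + J
s = -8 (s = -4 + 2*((3 - 4)*(-4 + 6)) = -4 + 2*(-1*2) = -4 + 2*(-2) = -4 - 4 = -8)
R(Q, B) = -8
R(4*(6/(-4) - 4/(-3)), -4)*(v(3, 1) + 17) - 1549 = -8*((-4 + 3) + 17) - 1549 = -8*(-1 + 17) - 1549 = -8*16 - 1549 = -128 - 1549 = -1677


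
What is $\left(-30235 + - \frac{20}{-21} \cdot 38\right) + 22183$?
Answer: $- \frac{168332}{21} \approx -8015.8$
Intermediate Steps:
$\left(-30235 + - \frac{20}{-21} \cdot 38\right) + 22183 = \left(-30235 + \left(-20\right) \left(- \frac{1}{21}\right) 38\right) + 22183 = \left(-30235 + \frac{20}{21} \cdot 38\right) + 22183 = \left(-30235 + \frac{760}{21}\right) + 22183 = - \frac{634175}{21} + 22183 = - \frac{168332}{21}$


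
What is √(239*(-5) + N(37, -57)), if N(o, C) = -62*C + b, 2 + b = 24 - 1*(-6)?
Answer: 3*√263 ≈ 48.652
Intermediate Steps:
b = 28 (b = -2 + (24 - 1*(-6)) = -2 + (24 + 6) = -2 + 30 = 28)
N(o, C) = 28 - 62*C (N(o, C) = -62*C + 28 = 28 - 62*C)
√(239*(-5) + N(37, -57)) = √(239*(-5) + (28 - 62*(-57))) = √(-1195 + (28 + 3534)) = √(-1195 + 3562) = √2367 = 3*√263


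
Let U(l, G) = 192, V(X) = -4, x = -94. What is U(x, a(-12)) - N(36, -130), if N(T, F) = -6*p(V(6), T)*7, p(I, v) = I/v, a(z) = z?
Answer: 562/3 ≈ 187.33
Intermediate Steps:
N(T, F) = 168/T (N(T, F) = -(-24)/T*7 = (24/T)*7 = 168/T)
U(x, a(-12)) - N(36, -130) = 192 - 168/36 = 192 - 1*14/3 = 192 - 14/3 = 562/3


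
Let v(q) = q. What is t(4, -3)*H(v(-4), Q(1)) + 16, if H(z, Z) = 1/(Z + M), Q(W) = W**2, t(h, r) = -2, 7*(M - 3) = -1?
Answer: 418/27 ≈ 15.481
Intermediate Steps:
M = 20/7 (M = 3 + (1/7)*(-1) = 3 - 1/7 = 20/7 ≈ 2.8571)
H(z, Z) = 1/(20/7 + Z) (H(z, Z) = 1/(Z + 20/7) = 1/(20/7 + Z))
t(4, -3)*H(v(-4), Q(1)) + 16 = -14/(20 + 7*1**2) + 16 = -14/(20 + 7*1) + 16 = -14/(20 + 7) + 16 = -14/27 + 16 = 418/27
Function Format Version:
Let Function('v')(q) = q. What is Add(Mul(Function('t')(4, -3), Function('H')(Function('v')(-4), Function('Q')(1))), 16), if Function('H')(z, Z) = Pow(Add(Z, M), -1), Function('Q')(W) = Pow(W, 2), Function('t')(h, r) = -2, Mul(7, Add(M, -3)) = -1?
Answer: Rational(418, 27) ≈ 15.481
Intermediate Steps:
M = Rational(20, 7) (M = Add(3, Mul(Rational(1, 7), -1)) = Add(3, Rational(-1, 7)) = Rational(20, 7) ≈ 2.8571)
Function('H')(z, Z) = Pow(Add(Rational(20, 7), Z), -1) (Function('H')(z, Z) = Pow(Add(Z, Rational(20, 7)), -1) = Pow(Add(Rational(20, 7), Z), -1))
Add(Mul(Function('t')(4, -3), Function('H')(Function('v')(-4), Function('Q')(1))), 16) = Add(Mul(-2, Mul(7, Pow(Add(20, Mul(7, Pow(1, 2))), -1))), 16) = Add(Mul(-2, Mul(7, Pow(Add(20, Mul(7, 1)), -1))), 16) = Add(Mul(-2, Mul(7, Pow(Add(20, 7), -1))), 16) = Add(Mul(-2, Mul(7, Pow(27, -1))), 16) = Add(Mul(-2, Mul(7, Rational(1, 27))), 16) = Add(Mul(-2, Rational(7, 27)), 16) = Add(Rational(-14, 27), 16) = Rational(418, 27)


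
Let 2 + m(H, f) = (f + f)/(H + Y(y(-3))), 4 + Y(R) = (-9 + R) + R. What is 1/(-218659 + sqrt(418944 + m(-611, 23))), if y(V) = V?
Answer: -68877585/15060571891808 - 3*sqrt(4618834745)/15060571891808 ≈ -4.5869e-6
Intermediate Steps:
Y(R) = -13 + 2*R (Y(R) = -4 + ((-9 + R) + R) = -4 + (-9 + 2*R) = -13 + 2*R)
m(H, f) = -2 + 2*f/(-19 + H) (m(H, f) = -2 + (f + f)/(H + (-13 + 2*(-3))) = -2 + (2*f)/(H + (-13 - 6)) = -2 + (2*f)/(H - 19) = -2 + (2*f)/(-19 + H) = -2 + 2*f/(-19 + H))
1/(-218659 + sqrt(418944 + m(-611, 23))) = 1/(-218659 + sqrt(418944 + 2*(19 + 23 - 1*(-611))/(-19 - 611))) = 1/(-218659 + sqrt(418944 + 2*(19 + 23 + 611)/(-630))) = 1/(-218659 + sqrt(418944 + 2*(-1/630)*653)) = 1/(-218659 + sqrt(418944 - 653/315)) = 1/(-218659 + sqrt(131966707/315)) = 1/(-218659 + sqrt(4618834745)/105)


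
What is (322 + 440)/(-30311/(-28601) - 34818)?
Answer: -21793962/995799307 ≈ -0.021886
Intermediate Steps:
(322 + 440)/(-30311/(-28601) - 34818) = 762/(-30311*(-1/28601) - 34818) = 762/(30311/28601 - 34818) = 762/(-995799307/28601) = 762*(-28601/995799307) = -21793962/995799307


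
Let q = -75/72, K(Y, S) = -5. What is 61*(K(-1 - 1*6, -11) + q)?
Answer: -8845/24 ≈ -368.54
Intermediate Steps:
q = -25/24 (q = -75*1/72 = -25/24 ≈ -1.0417)
61*(K(-1 - 1*6, -11) + q) = 61*(-5 - 25/24) = 61*(-145/24) = -8845/24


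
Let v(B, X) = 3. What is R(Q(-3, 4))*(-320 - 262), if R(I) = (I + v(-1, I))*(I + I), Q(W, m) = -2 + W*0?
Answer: 2328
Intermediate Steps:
Q(W, m) = -2 (Q(W, m) = -2 + 0 = -2)
R(I) = 2*I*(3 + I) (R(I) = (I + 3)*(I + I) = (3 + I)*(2*I) = 2*I*(3 + I))
R(Q(-3, 4))*(-320 - 262) = (2*(-2)*(3 - 2))*(-320 - 262) = (2*(-2)*1)*(-582) = -4*(-582) = 2328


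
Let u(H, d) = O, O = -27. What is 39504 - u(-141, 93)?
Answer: 39531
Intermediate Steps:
u(H, d) = -27
39504 - u(-141, 93) = 39504 - 1*(-27) = 39504 + 27 = 39531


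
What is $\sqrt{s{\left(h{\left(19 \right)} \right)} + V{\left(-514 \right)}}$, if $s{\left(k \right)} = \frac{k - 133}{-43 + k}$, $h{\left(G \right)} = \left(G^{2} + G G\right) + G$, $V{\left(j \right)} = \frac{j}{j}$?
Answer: $\frac{\sqrt{227897}}{349} \approx 1.3679$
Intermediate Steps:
$V{\left(j \right)} = 1$
$h{\left(G \right)} = G + 2 G^{2}$ ($h{\left(G \right)} = \left(G^{2} + G^{2}\right) + G = 2 G^{2} + G = G + 2 G^{2}$)
$s{\left(k \right)} = \frac{-133 + k}{-43 + k}$
$\sqrt{s{\left(h{\left(19 \right)} \right)} + V{\left(-514 \right)}} = \sqrt{\frac{-133 + 19 \left(1 + 2 \cdot 19\right)}{-43 + 19 \left(1 + 2 \cdot 19\right)} + 1} = \sqrt{\frac{-133 + 19 \left(1 + 38\right)}{-43 + 19 \left(1 + 38\right)} + 1} = \sqrt{\frac{-133 + 19 \cdot 39}{-43 + 19 \cdot 39} + 1} = \sqrt{\frac{-133 + 741}{-43 + 741} + 1} = \sqrt{\frac{1}{698} \cdot 608 + 1} = \sqrt{\frac{304}{349} + 1} = \sqrt{\frac{653}{349}} = \frac{\sqrt{227897}}{349}$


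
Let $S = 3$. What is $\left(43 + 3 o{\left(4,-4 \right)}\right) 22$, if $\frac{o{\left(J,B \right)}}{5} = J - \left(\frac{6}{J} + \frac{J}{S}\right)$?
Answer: $1331$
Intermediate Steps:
$o{\left(J,B \right)} = - \frac{30}{J} + \frac{10 J}{3}$ ($o{\left(J,B \right)} = 5 \left(J - \left(\frac{6}{J} + \frac{J}{3}\right)\right) = 5 \left(- \frac{6}{J} + \frac{2 J}{3}\right) = - \frac{30}{J} + \frac{10 J}{3}$)
$\left(43 + 3 o{\left(4,-4 \right)}\right) 22 = \left(43 + 3 \left(- \frac{30}{4} + \frac{10}{3} \cdot 4\right)\right) 22 = \left(43 + 3 \left(\left(-30\right) \frac{1}{4} + \frac{40}{3}\right)\right) 22 = \left(43 + 3 \left(- \frac{15}{2} + \frac{40}{3}\right)\right) 22 = \left(43 + 3 \cdot \frac{35}{6}\right) 22 = \left(43 + \frac{35}{2}\right) 22 = \frac{121}{2} \cdot 22 = 1331$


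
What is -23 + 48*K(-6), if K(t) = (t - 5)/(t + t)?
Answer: 21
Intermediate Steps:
K(t) = (-5 + t)/(2*t) (K(t) = (-5 + t)/((2*t)) = (-5 + t)*(1/(2*t)) = (-5 + t)/(2*t))
-23 + 48*K(-6) = -23 + 48*((1/2)*(-5 - 6)/(-6)) = -23 + 48*((1/2)*(-1/6)*(-11)) = -23 + 48*(11/12) = -23 + 44 = 21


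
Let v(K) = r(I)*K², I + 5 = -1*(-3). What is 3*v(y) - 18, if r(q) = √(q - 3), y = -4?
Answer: -18 + 48*I*√5 ≈ -18.0 + 107.33*I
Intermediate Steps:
I = -2 (I = -5 - 1*(-3) = -5 + 3 = -2)
r(q) = √(-3 + q)
v(K) = I*√5*K² (v(K) = √(-3 - 2)*K² = √(-5)*K² = (I*√5)*K² = I*√5*K²)
3*v(y) - 18 = 3*(I*√5*(-4)²) - 18 = 3*(I*√5*16) - 18 = 3*(16*I*√5) - 18 = 48*I*√5 - 18 = -18 + 48*I*√5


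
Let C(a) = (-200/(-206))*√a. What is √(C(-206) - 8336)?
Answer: 2*√(-22109156 + 2575*I*√206)/103 ≈ 0.076311 + 91.302*I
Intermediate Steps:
C(a) = 100*√a/103 (C(a) = (-200*(-1/206))*√a = 100*√a/103)
√(C(-206) - 8336) = √(100*√(-206)/103 - 8336) = √(100*(I*√206)/103 - 8336) = √(100*I*√206/103 - 8336) = √(-8336 + 100*I*√206/103)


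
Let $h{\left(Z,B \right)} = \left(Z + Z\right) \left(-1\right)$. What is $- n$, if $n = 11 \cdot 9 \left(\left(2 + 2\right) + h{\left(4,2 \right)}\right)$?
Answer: $396$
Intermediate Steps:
$h{\left(Z,B \right)} = - 2 Z$ ($h{\left(Z,B \right)} = 2 Z \left(-1\right) = - 2 Z$)
$n = -396$ ($n = 11 \cdot 9 \left(\left(2 + 2\right) - 8\right) = 99 \left(4 - 8\right) = 99 \left(-4\right) = -396$)
$- n = \left(-1\right) \left(-396\right) = 396$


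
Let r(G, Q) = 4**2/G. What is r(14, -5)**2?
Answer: 64/49 ≈ 1.3061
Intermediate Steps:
r(G, Q) = 16/G
r(14, -5)**2 = (16/14)**2 = (16*(1/14))**2 = (8/7)**2 = 64/49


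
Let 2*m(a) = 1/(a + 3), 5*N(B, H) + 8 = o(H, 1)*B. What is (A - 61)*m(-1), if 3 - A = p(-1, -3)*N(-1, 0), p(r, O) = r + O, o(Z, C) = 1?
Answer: -163/10 ≈ -16.300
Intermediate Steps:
p(r, O) = O + r
N(B, H) = -8/5 + B/5 (N(B, H) = -8/5 + (1*B)/5 = -8/5 + B/5)
A = -21/5 (A = 3 - (-3 - 1)*(-8/5 + (⅕)*(-1)) = 3 - (-4)*(-8/5 - ⅕) = 3 - (-4)*(-9)/5 = 3 - 1*36/5 = 3 - 36/5 = -21/5 ≈ -4.2000)
m(a) = 1/(2*(3 + a)) (m(a) = 1/(2*(a + 3)) = 1/(2*(3 + a)))
(A - 61)*m(-1) = (-21/5 - 61)*(1/(2*(3 - 1))) = -163/(5*2) = -326/5*¼ = -163/10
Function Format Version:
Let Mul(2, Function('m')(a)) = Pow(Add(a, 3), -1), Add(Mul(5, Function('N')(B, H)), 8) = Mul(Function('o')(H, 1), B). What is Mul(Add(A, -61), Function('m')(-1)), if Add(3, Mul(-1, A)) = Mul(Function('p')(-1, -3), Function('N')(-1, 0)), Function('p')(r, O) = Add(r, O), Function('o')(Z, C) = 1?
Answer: Rational(-163, 10) ≈ -16.300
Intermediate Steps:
Function('p')(r, O) = Add(O, r)
Function('N')(B, H) = Add(Rational(-8, 5), Mul(Rational(1, 5), B)) (Function('N')(B, H) = Add(Rational(-8, 5), Mul(Rational(1, 5), Mul(1, B))) = Add(Rational(-8, 5), Mul(Rational(1, 5), B)))
A = Rational(-21, 5) (A = Add(3, Mul(-1, Mul(Add(-3, -1), Add(Rational(-8, 5), Mul(Rational(1, 5), -1))))) = Add(3, Mul(-1, Mul(-4, Add(Rational(-8, 5), Rational(-1, 5))))) = Add(3, Mul(-1, Mul(-4, Rational(-9, 5)))) = Add(3, Mul(-1, Rational(36, 5))) = Add(3, Rational(-36, 5)) = Rational(-21, 5) ≈ -4.2000)
Function('m')(a) = Mul(Rational(1, 2), Pow(Add(3, a), -1)) (Function('m')(a) = Mul(Rational(1, 2), Pow(Add(a, 3), -1)) = Mul(Rational(1, 2), Pow(Add(3, a), -1)))
Mul(Add(A, -61), Function('m')(-1)) = Mul(Add(Rational(-21, 5), -61), Mul(Rational(1, 2), Pow(Add(3, -1), -1))) = Mul(Rational(-326, 5), Mul(Rational(1, 2), Pow(2, -1))) = Mul(Rational(-326, 5), Mul(Rational(1, 2), Rational(1, 2))) = Mul(Rational(-326, 5), Rational(1, 4)) = Rational(-163, 10)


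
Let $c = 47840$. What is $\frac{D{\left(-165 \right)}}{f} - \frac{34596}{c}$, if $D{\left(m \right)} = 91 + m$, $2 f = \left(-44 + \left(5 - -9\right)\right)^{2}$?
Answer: $- \frac{477709}{538200} \approx -0.8876$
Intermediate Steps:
$f = 450$ ($f = \frac{\left(-44 + \left(5 - -9\right)\right)^{2}}{2} = \frac{\left(-44 + \left(5 + 9\right)\right)^{2}}{2} = \frac{\left(-44 + 14\right)^{2}}{2} = \frac{\left(-30\right)^{2}}{2} = \frac{1}{2} \cdot 900 = 450$)
$\frac{D{\left(-165 \right)}}{f} - \frac{34596}{c} = \frac{91 - 165}{450} - \frac{34596}{47840} = \left(-74\right) \frac{1}{450} - \frac{8649}{11960} = - \frac{37}{225} - \frac{8649}{11960} = - \frac{477709}{538200}$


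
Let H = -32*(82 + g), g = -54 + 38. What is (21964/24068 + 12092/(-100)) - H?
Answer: 299645484/150425 ≈ 1992.0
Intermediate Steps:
g = -16
H = -2112 (H = -32*(82 - 16) = -32*66 = -2112)
(21964/24068 + 12092/(-100)) - H = (21964/24068 + 12092/(-100)) - 1*(-2112) = (21964*(1/24068) + 12092*(-1/100)) + 2112 = (5491/6017 - 3023/25) + 2112 = -18052116/150425 + 2112 = 299645484/150425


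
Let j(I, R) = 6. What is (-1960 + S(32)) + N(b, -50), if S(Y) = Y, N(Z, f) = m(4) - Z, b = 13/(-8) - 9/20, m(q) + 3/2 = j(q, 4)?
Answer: -76857/40 ≈ -1921.4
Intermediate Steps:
m(q) = 9/2 (m(q) = -3/2 + 6 = 9/2)
b = -83/40 (b = 13*(-⅛) - 9*1/20 = -13/8 - 9/20 = -83/40 ≈ -2.0750)
N(Z, f) = 9/2 - Z
(-1960 + S(32)) + N(b, -50) = (-1960 + 32) + (9/2 - 1*(-83/40)) = -1928 + (9/2 + 83/40) = -1928 + 263/40 = -76857/40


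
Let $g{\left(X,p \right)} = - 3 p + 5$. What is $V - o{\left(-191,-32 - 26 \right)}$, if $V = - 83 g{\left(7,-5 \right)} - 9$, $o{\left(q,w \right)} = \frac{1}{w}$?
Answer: $- \frac{96801}{58} \approx -1669.0$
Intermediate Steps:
$g{\left(X,p \right)} = 5 - 3 p$
$V = -1669$ ($V = - 83 \left(5 - -15\right) - 9 = - 83 \left(5 + 15\right) - 9 = \left(-83\right) 20 - 9 = -1660 - 9 = -1669$)
$V - o{\left(-191,-32 - 26 \right)} = -1669 - \frac{1}{-32 - 26} = -1669 - \frac{1}{-58} = -1669 - - \frac{1}{58} = -1669 + \frac{1}{58} = - \frac{96801}{58}$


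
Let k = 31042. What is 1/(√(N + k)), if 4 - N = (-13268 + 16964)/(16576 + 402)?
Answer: √2237255966894/263547646 ≈ 0.0056754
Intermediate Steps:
N = 32108/8489 (N = 4 - (-13268 + 16964)/(16576 + 402) = 4 - 3696/16978 = 4 - 1*1848/8489 = 4 - 1848/8489 = 32108/8489 ≈ 3.7823)
1/(√(N + k)) = 1/(√(32108/8489 + 31042)) = 1/(√(263547646/8489)) = 1/(√2237255966894/8489) = √2237255966894/263547646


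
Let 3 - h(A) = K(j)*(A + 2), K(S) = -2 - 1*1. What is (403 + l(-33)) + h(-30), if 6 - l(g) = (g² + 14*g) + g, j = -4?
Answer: -266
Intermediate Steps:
l(g) = 6 - g² - 15*g (l(g) = 6 - ((g² + 14*g) + g) = 6 - (g² + 15*g) = 6 + (-g² - 15*g) = 6 - g² - 15*g)
K(S) = -3 (K(S) = -2 - 1 = -3)
h(A) = 9 + 3*A (h(A) = 3 - (-3)*(A + 2) = 3 - (-3)*(2 + A) = 3 - (-6 - 3*A) = 3 + (6 + 3*A) = 9 + 3*A)
(403 + l(-33)) + h(-30) = (403 + (6 - 1*(-33)² - 15*(-33))) + (9 + 3*(-30)) = (403 + (6 - 1*1089 + 495)) + (9 - 90) = (403 + (6 - 1089 + 495)) - 81 = (403 - 588) - 81 = -185 - 81 = -266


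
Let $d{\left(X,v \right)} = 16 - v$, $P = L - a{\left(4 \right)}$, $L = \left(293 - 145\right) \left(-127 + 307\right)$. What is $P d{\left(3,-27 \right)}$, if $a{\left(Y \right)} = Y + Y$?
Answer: $1145176$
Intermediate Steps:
$a{\left(Y \right)} = 2 Y$
$L = 26640$ ($L = 148 \cdot 180 = 26640$)
$P = 26632$ ($P = 26640 - 2 \cdot 4 = 26640 - 8 = 26632$)
$P d{\left(3,-27 \right)} = 26632 \left(16 - -27\right) = 26632 \left(16 + 27\right) = 26632 \cdot 43 = 1145176$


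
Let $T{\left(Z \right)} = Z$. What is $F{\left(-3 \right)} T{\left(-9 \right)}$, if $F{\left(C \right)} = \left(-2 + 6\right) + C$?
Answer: $-9$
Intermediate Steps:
$F{\left(C \right)} = 4 + C$
$F{\left(-3 \right)} T{\left(-9 \right)} = \left(4 - 3\right) \left(-9\right) = 1 \left(-9\right) = -9$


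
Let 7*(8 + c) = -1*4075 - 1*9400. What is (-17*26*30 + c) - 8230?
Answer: -23423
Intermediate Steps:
c = -1933 (c = -8 + (-1*4075 - 1*9400)/7 = -8 + (-4075 - 9400)/7 = -8 + (⅐)*(-13475) = -8 - 1925 = -1933)
(-17*26*30 + c) - 8230 = (-17*26*30 - 1933) - 8230 = (-442*30 - 1933) - 8230 = (-13260 - 1933) - 8230 = -15193 - 8230 = -23423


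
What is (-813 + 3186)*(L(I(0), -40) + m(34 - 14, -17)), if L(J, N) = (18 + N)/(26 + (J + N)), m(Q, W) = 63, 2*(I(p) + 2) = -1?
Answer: 152663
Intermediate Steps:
I(p) = -5/2 (I(p) = -2 + (1/2)*(-1) = -2 - 1/2 = -5/2)
L(J, N) = (18 + N)/(26 + J + N)
(-813 + 3186)*(L(I(0), -40) + m(34 - 14, -17)) = (-813 + 3186)*((18 - 40)/(26 - 5/2 - 40) + 63) = 2373*(-22/(-33/2) + 63) = 2373*(-2/33*(-22) + 63) = 2373*(4/3 + 63) = 2373*(193/3) = 152663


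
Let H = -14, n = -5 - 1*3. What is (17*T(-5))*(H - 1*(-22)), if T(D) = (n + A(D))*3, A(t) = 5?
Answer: -1224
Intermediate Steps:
n = -8 (n = -5 - 3 = -8)
T(D) = -9 (T(D) = (-8 + 5)*3 = -3*3 = -9)
(17*T(-5))*(H - 1*(-22)) = (17*(-9))*(-14 - 1*(-22)) = -153*(-14 + 22) = -153*8 = -1224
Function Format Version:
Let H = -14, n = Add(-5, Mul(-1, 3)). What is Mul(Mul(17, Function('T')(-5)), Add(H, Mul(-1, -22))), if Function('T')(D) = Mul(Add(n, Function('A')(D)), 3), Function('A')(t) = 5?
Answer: -1224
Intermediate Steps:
n = -8 (n = Add(-5, -3) = -8)
Function('T')(D) = -9 (Function('T')(D) = Mul(Add(-8, 5), 3) = Mul(-3, 3) = -9)
Mul(Mul(17, Function('T')(-5)), Add(H, Mul(-1, -22))) = Mul(Mul(17, -9), Add(-14, Mul(-1, -22))) = Mul(-153, Add(-14, 22)) = Mul(-153, 8) = -1224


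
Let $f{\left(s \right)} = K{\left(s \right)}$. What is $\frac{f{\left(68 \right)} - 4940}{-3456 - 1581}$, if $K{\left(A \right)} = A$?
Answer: $\frac{1624}{1679} \approx 0.96724$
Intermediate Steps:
$f{\left(s \right)} = s$
$\frac{f{\left(68 \right)} - 4940}{-3456 - 1581} = \frac{68 - 4940}{-3456 - 1581} = - \frac{4872}{-5037} = \left(-4872\right) \left(- \frac{1}{5037}\right) = \frac{1624}{1679}$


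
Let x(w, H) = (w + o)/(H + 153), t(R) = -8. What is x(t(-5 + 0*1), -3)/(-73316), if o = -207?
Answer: 43/2199480 ≈ 1.9550e-5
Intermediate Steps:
x(w, H) = (-207 + w)/(153 + H) (x(w, H) = (w - 207)/(H + 153) = (-207 + w)/(153 + H))
x(t(-5 + 0*1), -3)/(-73316) = ((-207 - 8)/(153 - 3))/(-73316) = (-215/150)*(-1/73316) = ((1/150)*(-215))*(-1/73316) = -43/30*(-1/73316) = 43/2199480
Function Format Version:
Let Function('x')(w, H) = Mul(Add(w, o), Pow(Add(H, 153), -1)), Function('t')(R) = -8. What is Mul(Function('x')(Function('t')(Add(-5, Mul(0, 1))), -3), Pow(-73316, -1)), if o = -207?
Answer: Rational(43, 2199480) ≈ 1.9550e-5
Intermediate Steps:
Function('x')(w, H) = Mul(Pow(Add(153, H), -1), Add(-207, w)) (Function('x')(w, H) = Mul(Add(w, -207), Pow(Add(H, 153), -1)) = Mul(Add(-207, w), Pow(Add(153, H), -1)) = Mul(Pow(Add(153, H), -1), Add(-207, w)))
Mul(Function('x')(Function('t')(Add(-5, Mul(0, 1))), -3), Pow(-73316, -1)) = Mul(Mul(Pow(Add(153, -3), -1), Add(-207, -8)), Pow(-73316, -1)) = Mul(Mul(Pow(150, -1), -215), Rational(-1, 73316)) = Mul(Mul(Rational(1, 150), -215), Rational(-1, 73316)) = Mul(Rational(-43, 30), Rational(-1, 73316)) = Rational(43, 2199480)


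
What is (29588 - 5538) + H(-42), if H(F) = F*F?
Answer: 25814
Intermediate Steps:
H(F) = F**2
(29588 - 5538) + H(-42) = (29588 - 5538) + (-42)**2 = 24050 + 1764 = 25814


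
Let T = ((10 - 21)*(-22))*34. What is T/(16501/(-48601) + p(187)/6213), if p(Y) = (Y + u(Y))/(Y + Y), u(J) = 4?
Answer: -929206938580536/38333463871 ≈ -24240.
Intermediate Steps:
p(Y) = (4 + Y)/(2*Y) (p(Y) = (Y + 4)/(Y + Y) = (4 + Y)/((2*Y)) = (4 + Y)*(1/(2*Y)) = (4 + Y)/(2*Y))
T = 8228 (T = -11*(-22)*34 = 242*34 = 8228)
T/(16501/(-48601) + p(187)/6213) = 8228/(16501/(-48601) + ((½)*(4 + 187)/187)/6213) = 8228/(16501*(-1/48601) + ((½)*(1/187)*191)*(1/6213)) = 8228/(-16501/48601 + (191/374)*(1/6213)) = 8228/(-16501/48601 + 191/2323662) = 8228/(-38333463871/112932296862) = 8228*(-112932296862/38333463871) = -929206938580536/38333463871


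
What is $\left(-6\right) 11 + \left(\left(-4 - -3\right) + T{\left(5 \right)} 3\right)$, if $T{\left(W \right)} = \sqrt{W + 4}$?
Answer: $-58$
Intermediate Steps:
$T{\left(W \right)} = \sqrt{4 + W}$
$\left(-6\right) 11 + \left(\left(-4 - -3\right) + T{\left(5 \right)} 3\right) = \left(-6\right) 11 + \left(\left(-4 - -3\right) + \sqrt{4 + 5} \cdot 3\right) = -66 + \left(\left(-4 + 3\right) + \sqrt{9} \cdot 3\right) = -66 + \left(-1 + 3 \cdot 3\right) = -66 + \left(-1 + 9\right) = -66 + 8 = -58$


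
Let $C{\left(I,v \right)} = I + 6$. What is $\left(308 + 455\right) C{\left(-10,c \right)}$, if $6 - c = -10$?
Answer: $-3052$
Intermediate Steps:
$c = 16$ ($c = 6 - -10 = 6 + 10 = 16$)
$C{\left(I,v \right)} = 6 + I$
$\left(308 + 455\right) C{\left(-10,c \right)} = \left(308 + 455\right) \left(6 - 10\right) = 763 \left(-4\right) = -3052$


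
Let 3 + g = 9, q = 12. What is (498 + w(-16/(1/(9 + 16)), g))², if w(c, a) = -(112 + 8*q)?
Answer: 84100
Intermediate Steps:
g = 6 (g = -3 + 9 = 6)
w(c, a) = -208 (w(c, a) = -8/(1/(14 + 12)) = -8/(1/26) = -8/1/26 = -8*26 = -208)
(498 + w(-16/(1/(9 + 16)), g))² = (498 - 208)² = 290² = 84100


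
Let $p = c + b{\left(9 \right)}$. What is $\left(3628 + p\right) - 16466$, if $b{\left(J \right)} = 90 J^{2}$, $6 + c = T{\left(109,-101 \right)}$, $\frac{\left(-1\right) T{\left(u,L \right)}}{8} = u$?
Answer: $-6426$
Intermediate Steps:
$T{\left(u,L \right)} = - 8 u$
$c = -878$ ($c = -6 - 872 = -878$)
$p = 6412$ ($p = -878 + 90 \cdot 9^{2} = -878 + 90 \cdot 81 = -878 + 7290 = 6412$)
$\left(3628 + p\right) - 16466 = \left(3628 + 6412\right) - 16466 = 10040 - 16466 = -6426$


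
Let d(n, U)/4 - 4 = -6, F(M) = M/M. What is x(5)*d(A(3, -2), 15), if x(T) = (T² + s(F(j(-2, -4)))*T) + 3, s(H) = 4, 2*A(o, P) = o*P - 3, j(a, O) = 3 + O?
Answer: -384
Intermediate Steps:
F(M) = 1
A(o, P) = -3/2 + P*o/2 (A(o, P) = (o*P - 3)/2 = (P*o - 3)/2 = (-3 + P*o)/2 = -3/2 + P*o/2)
d(n, U) = -8 (d(n, U) = 16 + 4*(-6) = 16 - 24 = -8)
x(T) = 3 + T² + 4*T (x(T) = (T² + 4*T) + 3 = 3 + T² + 4*T)
x(5)*d(A(3, -2), 15) = (3 + 5² + 4*5)*(-8) = (3 + 25 + 20)*(-8) = 48*(-8) = -384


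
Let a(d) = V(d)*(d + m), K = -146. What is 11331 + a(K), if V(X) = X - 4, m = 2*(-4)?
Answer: 34431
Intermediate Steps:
m = -8
V(X) = -4 + X
a(d) = (-8 + d)*(-4 + d) (a(d) = (-4 + d)*(d - 8) = (-4 + d)*(-8 + d) = (-8 + d)*(-4 + d))
11331 + a(K) = 11331 + (-8 - 146)*(-4 - 146) = 11331 - 154*(-150) = 11331 + 23100 = 34431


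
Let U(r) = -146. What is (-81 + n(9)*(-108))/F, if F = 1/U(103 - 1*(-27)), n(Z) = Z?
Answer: 153738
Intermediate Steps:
F = -1/146 (F = 1/(-146) = -1/146 ≈ -0.0068493)
(-81 + n(9)*(-108))/F = (-81 + 9*(-108))/(-1/146) = (-81 - 972)*(-146) = -1053*(-146) = 153738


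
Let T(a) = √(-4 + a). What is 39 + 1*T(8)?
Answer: 41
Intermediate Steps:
39 + 1*T(8) = 39 + 1*√(-4 + 8) = 39 + 1*√4 = 39 + 1*2 = 39 + 2 = 41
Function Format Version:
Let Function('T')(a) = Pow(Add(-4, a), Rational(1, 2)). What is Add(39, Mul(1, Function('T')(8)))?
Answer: 41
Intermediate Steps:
Add(39, Mul(1, Function('T')(8))) = Add(39, Mul(1, Pow(Add(-4, 8), Rational(1, 2)))) = Add(39, Mul(1, Pow(4, Rational(1, 2)))) = Add(39, Mul(1, 2)) = Add(39, 2) = 41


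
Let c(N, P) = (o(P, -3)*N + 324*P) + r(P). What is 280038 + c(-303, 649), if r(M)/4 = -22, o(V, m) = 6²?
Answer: 479318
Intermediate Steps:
o(V, m) = 36
r(M) = -88 (r(M) = 4*(-22) = -88)
c(N, P) = -88 + 36*N + 324*P (c(N, P) = (36*N + 324*P) - 88 = -88 + 36*N + 324*P)
280038 + c(-303, 649) = 280038 + (-88 + 36*(-303) + 324*649) = 280038 + (-88 - 10908 + 210276) = 280038 + 199280 = 479318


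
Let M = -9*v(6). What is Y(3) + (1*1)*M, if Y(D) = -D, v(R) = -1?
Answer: 6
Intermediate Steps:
M = 9 (M = -9*(-1) = 9)
Y(3) + (1*1)*M = -1*3 + (1*1)*9 = -3 + 1*9 = -3 + 9 = 6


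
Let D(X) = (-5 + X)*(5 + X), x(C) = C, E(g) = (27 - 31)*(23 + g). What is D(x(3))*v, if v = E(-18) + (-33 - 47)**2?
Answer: -102080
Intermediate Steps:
E(g) = -92 - 4*g (E(g) = -4*(23 + g) = -92 - 4*g)
v = 6380 (v = (-92 - 4*(-18)) + (-33 - 47)**2 = (-92 + 72) + (-80)**2 = -20 + 6400 = 6380)
D(x(3))*v = (-25 + 3**2)*6380 = (-25 + 9)*6380 = -16*6380 = -102080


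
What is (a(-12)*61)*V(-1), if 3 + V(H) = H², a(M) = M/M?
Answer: -122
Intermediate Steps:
a(M) = 1
V(H) = -3 + H²
(a(-12)*61)*V(-1) = (1*61)*(-3 + (-1)²) = 61*(-3 + 1) = 61*(-2) = -122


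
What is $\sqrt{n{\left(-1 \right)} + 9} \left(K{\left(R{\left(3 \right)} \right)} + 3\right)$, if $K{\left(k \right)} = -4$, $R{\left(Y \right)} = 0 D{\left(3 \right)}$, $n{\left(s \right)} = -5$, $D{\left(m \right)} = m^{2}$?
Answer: $-2$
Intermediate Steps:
$R{\left(Y \right)} = 0$ ($R{\left(Y \right)} = 0 \cdot 3^{2} = 0 \cdot 9 = 0$)
$\sqrt{n{\left(-1 \right)} + 9} \left(K{\left(R{\left(3 \right)} \right)} + 3\right) = \sqrt{-5 + 9} \left(-4 + 3\right) = \sqrt{4} \left(-1\right) = 2 \left(-1\right) = -2$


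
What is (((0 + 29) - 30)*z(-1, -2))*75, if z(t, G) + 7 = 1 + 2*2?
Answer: 150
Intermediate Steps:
z(t, G) = -2 (z(t, G) = -7 + (1 + 2*2) = -7 + (1 + 4) = -7 + 5 = -2)
(((0 + 29) - 30)*z(-1, -2))*75 = (((0 + 29) - 30)*(-2))*75 = ((29 - 30)*(-2))*75 = -1*(-2)*75 = 2*75 = 150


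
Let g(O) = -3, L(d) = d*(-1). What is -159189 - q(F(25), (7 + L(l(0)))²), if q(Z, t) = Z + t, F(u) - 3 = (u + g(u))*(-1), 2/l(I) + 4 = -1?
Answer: -3980619/25 ≈ -1.5922e+5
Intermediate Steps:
l(I) = -⅖ (l(I) = 2/(-4 - 1) = 2/(-5) = 2*(-⅕) = -⅖)
L(d) = -d
F(u) = 6 - u (F(u) = 3 + (u - 3)*(-1) = 3 + (-3 + u)*(-1) = 3 + (3 - u) = 6 - u)
-159189 - q(F(25), (7 + L(l(0)))²) = -159189 - ((6 - 1*25) + (7 - 1*(-⅖))²) = -159189 - ((6 - 25) + (7 + ⅖)²) = -159189 - (-19 + (37/5)²) = -159189 - (-19 + 1369/25) = -159189 - 1*894/25 = -159189 - 894/25 = -3980619/25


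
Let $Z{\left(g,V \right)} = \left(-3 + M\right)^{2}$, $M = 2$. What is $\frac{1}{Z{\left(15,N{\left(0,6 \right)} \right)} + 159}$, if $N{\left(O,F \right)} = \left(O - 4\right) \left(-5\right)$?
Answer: $\frac{1}{160} \approx 0.00625$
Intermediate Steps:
$N{\left(O,F \right)} = 20 - 5 O$ ($N{\left(O,F \right)} = \left(-4 + O\right) \left(-5\right) = 20 - 5 O$)
$Z{\left(g,V \right)} = 1$ ($Z{\left(g,V \right)} = \left(-3 + 2\right)^{2} = \left(-1\right)^{2} = 1$)
$\frac{1}{Z{\left(15,N{\left(0,6 \right)} \right)} + 159} = \frac{1}{1 + 159} = \frac{1}{160}$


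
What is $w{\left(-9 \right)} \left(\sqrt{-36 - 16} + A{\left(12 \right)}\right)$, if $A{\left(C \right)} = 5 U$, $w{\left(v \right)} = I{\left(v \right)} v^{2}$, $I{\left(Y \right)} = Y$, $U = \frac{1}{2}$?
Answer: $- \frac{3645}{2} - 1458 i \sqrt{13} \approx -1822.5 - 5256.9 i$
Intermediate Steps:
$U = \frac{1}{2} \approx 0.5$
$w{\left(v \right)} = v^{3}$ ($w{\left(v \right)} = v v^{2} = v^{3}$)
$A{\left(C \right)} = \frac{5}{2}$ ($A{\left(C \right)} = 5 \cdot \frac{1}{2} = \frac{5}{2}$)
$w{\left(-9 \right)} \left(\sqrt{-36 - 16} + A{\left(12 \right)}\right) = \left(-9\right)^{3} \left(\sqrt{-36 - 16} + \frac{5}{2}\right) = - 729 \left(\sqrt{-52} + \frac{5}{2}\right) = - 729 \left(2 i \sqrt{13} + \frac{5}{2}\right) = - 729 \left(\frac{5}{2} + 2 i \sqrt{13}\right) = - \frac{3645}{2} - 1458 i \sqrt{13}$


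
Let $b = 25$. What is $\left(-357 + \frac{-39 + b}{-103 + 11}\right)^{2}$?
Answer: $\frac{269452225}{2116} \approx 1.2734 \cdot 10^{5}$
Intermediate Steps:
$\left(-357 + \frac{-39 + b}{-103 + 11}\right)^{2} = \left(-357 + \frac{-39 + 25}{-103 + 11}\right)^{2} = \left(-357 - \frac{14}{-92}\right)^{2} = \left(-357 - - \frac{7}{46}\right)^{2} = \left(-357 + \frac{7}{46}\right)^{2} = \left(- \frac{16415}{46}\right)^{2} = \frac{269452225}{2116}$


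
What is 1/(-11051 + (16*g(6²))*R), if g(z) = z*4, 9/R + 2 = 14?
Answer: -1/9323 ≈ -0.00010726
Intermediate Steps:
R = ¾ (R = 9/(-2 + 14) = 9/12 = 9*(1/12) = ¾ ≈ 0.75000)
g(z) = 4*z
1/(-11051 + (16*g(6²))*R) = 1/(-11051 + (16*(4*6²))*(¾)) = 1/(-11051 + (16*(4*36))*(¾)) = 1/(-11051 + (16*144)*(¾)) = 1/(-11051 + 2304*(¾)) = 1/(-11051 + 1728) = 1/(-9323) = -1/9323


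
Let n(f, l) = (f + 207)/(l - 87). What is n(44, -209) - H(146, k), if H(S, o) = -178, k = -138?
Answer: 52437/296 ≈ 177.15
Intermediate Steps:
n(f, l) = (207 + f)/(-87 + l)
n(44, -209) - H(146, k) = (207 + 44)/(-87 - 209) - 1*(-178) = 251/(-296) + 178 = -1/296*251 + 178 = -251/296 + 178 = 52437/296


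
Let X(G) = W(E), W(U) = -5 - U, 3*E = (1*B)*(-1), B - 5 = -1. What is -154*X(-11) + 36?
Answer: 1802/3 ≈ 600.67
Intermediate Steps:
B = 4 (B = 5 - 1 = 4)
E = -4/3 (E = ((1*4)*(-1))/3 = (4*(-1))/3 = (⅓)*(-4) = -4/3 ≈ -1.3333)
X(G) = -11/3 (X(G) = -5 - 1*(-4/3) = -5 + 4/3 = -11/3)
-154*X(-11) + 36 = -154*(-11/3) + 36 = 1694/3 + 36 = 1802/3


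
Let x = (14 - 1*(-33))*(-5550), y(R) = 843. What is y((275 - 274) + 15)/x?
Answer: -281/86950 ≈ -0.0032317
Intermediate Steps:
x = -260850 (x = (14 + 33)*(-5550) = 47*(-5550) = -260850)
y((275 - 274) + 15)/x = 843/(-260850) = 843*(-1/260850) = -281/86950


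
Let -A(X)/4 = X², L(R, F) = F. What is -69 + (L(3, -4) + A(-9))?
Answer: -397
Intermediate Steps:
A(X) = -4*X²
-69 + (L(3, -4) + A(-9)) = -69 + (-4 - 4*(-9)²) = -69 + (-4 - 4*81) = -69 + (-4 - 324) = -69 - 328 = -397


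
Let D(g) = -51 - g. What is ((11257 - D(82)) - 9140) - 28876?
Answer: -26626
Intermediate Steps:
((11257 - D(82)) - 9140) - 28876 = ((11257 - (-51 - 1*82)) - 9140) - 28876 = ((11257 - (-51 - 82)) - 9140) - 28876 = ((11257 - 1*(-133)) - 9140) - 28876 = ((11257 + 133) - 9140) - 28876 = (11390 - 9140) - 28876 = 2250 - 28876 = -26626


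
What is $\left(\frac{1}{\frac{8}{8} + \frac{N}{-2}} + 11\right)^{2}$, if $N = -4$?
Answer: $\frac{1156}{9} \approx 128.44$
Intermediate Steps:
$\left(\frac{1}{\frac{8}{8} + \frac{N}{-2}} + 11\right)^{2} = \left(\frac{1}{\frac{8}{8} - \frac{4}{-2}} + 11\right)^{2} = \left(\frac{1}{8 \cdot \frac{1}{8} - -2} + 11\right)^{2} = \left(\frac{1}{1 + 2} + 11\right)^{2} = \left(\frac{1}{3} + 11\right)^{2} = \left(\frac{34}{3}\right)^{2} = \frac{1156}{9}$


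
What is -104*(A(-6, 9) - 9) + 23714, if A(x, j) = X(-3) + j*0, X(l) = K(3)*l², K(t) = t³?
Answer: -622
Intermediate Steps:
X(l) = 27*l² (X(l) = 3³*l² = 27*l²)
A(x, j) = 243 (A(x, j) = 27*(-3)² + j*0 = 27*9 + 0 = 243 + 0 = 243)
-104*(A(-6, 9) - 9) + 23714 = -104*(243 - 9) + 23714 = -104*234 + 23714 = -24336 + 23714 = -622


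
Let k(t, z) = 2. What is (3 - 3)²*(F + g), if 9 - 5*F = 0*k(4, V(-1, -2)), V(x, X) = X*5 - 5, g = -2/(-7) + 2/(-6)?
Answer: 0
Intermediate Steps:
g = -1/21 (g = -2*(-⅐) + 2*(-⅙) = 2/7 - ⅓ = -1/21 ≈ -0.047619)
V(x, X) = -5 + 5*X (V(x, X) = 5*X - 5 = -5 + 5*X)
F = 9/5 (F = 9/5 - 0*2 = 9/5 - ⅕*0 = 9/5 + 0 = 9/5 ≈ 1.8000)
(3 - 3)²*(F + g) = (3 - 3)²*(9/5 - 1/21) = 0²*(184/105) = 0*(184/105) = 0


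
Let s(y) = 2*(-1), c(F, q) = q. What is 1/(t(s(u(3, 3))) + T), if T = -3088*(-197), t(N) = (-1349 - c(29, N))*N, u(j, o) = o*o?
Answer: 1/611030 ≈ 1.6366e-6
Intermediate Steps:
u(j, o) = o**2
s(y) = -2
t(N) = N*(-1349 - N) (t(N) = (-1349 - N)*N = N*(-1349 - N))
T = 608336
1/(t(s(u(3, 3))) + T) = 1/(-1*(-2)*(1349 - 2) + 608336) = 1/(-1*(-2)*1347 + 608336) = 1/(2694 + 608336) = 1/611030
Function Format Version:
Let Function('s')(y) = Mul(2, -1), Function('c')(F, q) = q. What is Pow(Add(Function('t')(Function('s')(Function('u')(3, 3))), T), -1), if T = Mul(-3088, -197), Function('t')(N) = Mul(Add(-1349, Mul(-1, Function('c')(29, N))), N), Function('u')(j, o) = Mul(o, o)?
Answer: Rational(1, 611030) ≈ 1.6366e-6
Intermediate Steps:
Function('u')(j, o) = Pow(o, 2)
Function('s')(y) = -2
Function('t')(N) = Mul(N, Add(-1349, Mul(-1, N))) (Function('t')(N) = Mul(Add(-1349, Mul(-1, N)), N) = Mul(N, Add(-1349, Mul(-1, N))))
T = 608336
Pow(Add(Function('t')(Function('s')(Function('u')(3, 3))), T), -1) = Pow(Add(Mul(-1, -2, Add(1349, -2)), 608336), -1) = Pow(Add(Mul(-1, -2, 1347), 608336), -1) = Pow(Add(2694, 608336), -1) = Pow(611030, -1) = Rational(1, 611030)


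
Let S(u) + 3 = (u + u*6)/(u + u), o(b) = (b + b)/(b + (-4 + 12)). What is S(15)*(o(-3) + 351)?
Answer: 1749/10 ≈ 174.90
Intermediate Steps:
o(b) = 2*b/(8 + b) (o(b) = (2*b)/(b + 8) = (2*b)/(8 + b) = 2*b/(8 + b))
S(u) = ½ (S(u) = -3 + (u + u*6)/(u + u) = -3 + (u + 6*u)/((2*u)) = -3 + (7*u)*(1/(2*u)) = -3 + 7/2 = ½)
S(15)*(o(-3) + 351) = (2*(-3)/(8 - 3) + 351)/2 = (2*(-3)/5 + 351)/2 = (2*(-3)*(⅕) + 351)/2 = (-6/5 + 351)/2 = (½)*(1749/5) = 1749/10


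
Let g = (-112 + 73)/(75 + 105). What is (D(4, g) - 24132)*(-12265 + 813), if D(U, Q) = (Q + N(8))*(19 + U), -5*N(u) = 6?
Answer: 830198425/3 ≈ 2.7673e+8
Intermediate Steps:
g = -13/60 (g = -39/180 = -39*1/180 = -13/60 ≈ -0.21667)
N(u) = -6/5 (N(u) = -1/5*6 = -6/5)
D(U, Q) = (19 + U)*(-6/5 + Q) (D(U, Q) = (Q - 6/5)*(19 + U) = (-6/5 + Q)*(19 + U) = (19 + U)*(-6/5 + Q))
(D(4, g) - 24132)*(-12265 + 813) = ((-114/5 + 19*(-13/60) - 6/5*4 - 13/60*4) - 24132)*(-12265 + 813) = ((-114/5 - 247/60 - 24/5 - 13/15) - 24132)*(-11452) = (-391/12 - 24132)*(-11452) = -289975/12*(-11452) = 830198425/3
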